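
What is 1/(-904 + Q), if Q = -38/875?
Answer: -875/791038 ≈ -0.0011061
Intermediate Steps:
Q = -38/875 (Q = -38*1/875 = -38/875 ≈ -0.043429)
1/(-904 + Q) = 1/(-904 - 38/875) = 1/(-791038/875) = -875/791038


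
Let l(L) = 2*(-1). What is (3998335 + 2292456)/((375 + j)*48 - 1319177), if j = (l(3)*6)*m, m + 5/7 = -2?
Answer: -44035537/9097295 ≈ -4.8405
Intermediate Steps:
m = -19/7 (m = -5/7 - 2 = -19/7 ≈ -2.7143)
l(L) = -2
j = 228/7 (j = -2*6*(-19/7) = -12*(-19/7) = 228/7 ≈ 32.571)
(3998335 + 2292456)/((375 + j)*48 - 1319177) = (3998335 + 2292456)/((375 + 228/7)*48 - 1319177) = 6290791/((2853/7)*48 - 1319177) = 6290791/(136944/7 - 1319177) = 6290791/(-9097295/7) = 6290791*(-7/9097295) = -44035537/9097295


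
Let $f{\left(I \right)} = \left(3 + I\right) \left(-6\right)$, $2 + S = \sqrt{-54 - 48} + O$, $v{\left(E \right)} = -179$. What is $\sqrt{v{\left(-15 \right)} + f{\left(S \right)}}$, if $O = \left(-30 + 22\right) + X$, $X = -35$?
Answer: $\sqrt{73 - 6 i \sqrt{102}} \approx 9.1617 - 3.3071 i$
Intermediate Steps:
$O = -43$ ($O = \left(-30 + 22\right) - 35 = -8 - 35 = -43$)
$S = -45 + i \sqrt{102}$ ($S = -2 - \left(43 - \sqrt{-54 - 48}\right) = -2 - \left(43 - \sqrt{-102}\right) = -2 - \left(43 - i \sqrt{102}\right) = -45 + i \sqrt{102} \approx -45.0 + 10.1 i$)
$f{\left(I \right)} = -18 - 6 I$
$\sqrt{v{\left(-15 \right)} + f{\left(S \right)}} = \sqrt{-179 - \left(18 + 6 \left(-45 + i \sqrt{102}\right)\right)} = \sqrt{-179 + \left(-18 + \left(270 - 6 i \sqrt{102}\right)\right)} = \sqrt{-179 + \left(252 - 6 i \sqrt{102}\right)} = \sqrt{73 - 6 i \sqrt{102}}$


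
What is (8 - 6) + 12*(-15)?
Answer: -178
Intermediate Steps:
(8 - 6) + 12*(-15) = 2 - 180 = -178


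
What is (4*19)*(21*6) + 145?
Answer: 9721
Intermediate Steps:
(4*19)*(21*6) + 145 = 76*126 + 145 = 9576 + 145 = 9721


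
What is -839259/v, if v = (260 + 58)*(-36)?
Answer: 93251/1272 ≈ 73.311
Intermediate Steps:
v = -11448 (v = 318*(-36) = -11448)
-839259/v = -839259/(-11448) = -839259*(-1/11448) = 93251/1272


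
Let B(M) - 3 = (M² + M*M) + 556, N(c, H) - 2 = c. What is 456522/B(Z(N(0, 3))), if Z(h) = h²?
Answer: 152174/197 ≈ 772.46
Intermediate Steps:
N(c, H) = 2 + c
B(M) = 559 + 2*M² (B(M) = 3 + ((M² + M*M) + 556) = 3 + ((M² + M²) + 556) = 3 + (2*M² + 556) = 3 + (556 + 2*M²) = 559 + 2*M²)
456522/B(Z(N(0, 3))) = 456522/(559 + 2*((2 + 0)²)²) = 456522/(559 + 2*(2²)²) = 456522/(559 + 2*4²) = 456522/(559 + 2*16) = 456522/(559 + 32) = 456522/591 = 456522*(1/591) = 152174/197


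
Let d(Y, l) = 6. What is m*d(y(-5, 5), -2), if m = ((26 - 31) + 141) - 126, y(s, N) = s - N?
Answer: 60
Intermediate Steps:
m = 10 (m = (-5 + 141) - 126 = 136 - 126 = 10)
m*d(y(-5, 5), -2) = 10*6 = 60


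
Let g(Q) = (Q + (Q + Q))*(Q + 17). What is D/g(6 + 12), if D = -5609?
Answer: -5609/1890 ≈ -2.9677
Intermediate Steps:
g(Q) = 3*Q*(17 + Q) (g(Q) = (Q + 2*Q)*(17 + Q) = (3*Q)*(17 + Q) = 3*Q*(17 + Q))
D/g(6 + 12) = -5609*1/(3*(6 + 12)*(17 + (6 + 12))) = -5609*1/(54*(17 + 18)) = -5609/(3*18*35) = -5609/1890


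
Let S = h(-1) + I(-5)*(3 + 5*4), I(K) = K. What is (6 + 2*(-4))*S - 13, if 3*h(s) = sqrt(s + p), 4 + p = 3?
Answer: 217 - 2*I*sqrt(2)/3 ≈ 217.0 - 0.94281*I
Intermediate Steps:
p = -1 (p = -4 + 3 = -1)
h(s) = sqrt(-1 + s)/3 (h(s) = sqrt(s - 1)/3 = sqrt(-1 + s)/3)
S = -115 + I*sqrt(2)/3 (S = sqrt(-1 - 1)/3 - 5*(3 + 5*4) = sqrt(-2)/3 - 5*(3 + 20) = (I*sqrt(2))/3 - 5*23 = I*sqrt(2)/3 - 115 = -115 + I*sqrt(2)/3 ≈ -115.0 + 0.4714*I)
(6 + 2*(-4))*S - 13 = (6 + 2*(-4))*(-115 + I*sqrt(2)/3) - 13 = (6 - 8)*(-115 + I*sqrt(2)/3) - 13 = -2*(-115 + I*sqrt(2)/3) - 13 = (230 - 2*I*sqrt(2)/3) - 13 = 217 - 2*I*sqrt(2)/3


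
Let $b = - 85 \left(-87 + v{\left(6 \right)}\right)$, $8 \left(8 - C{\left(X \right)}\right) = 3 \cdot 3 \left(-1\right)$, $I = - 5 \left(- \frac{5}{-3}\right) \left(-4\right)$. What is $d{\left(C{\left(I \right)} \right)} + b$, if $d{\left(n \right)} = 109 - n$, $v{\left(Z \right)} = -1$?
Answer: $\frac{60639}{8} \approx 7579.9$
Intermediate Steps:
$I = \frac{100}{3}$ ($I = - 5 \left(\left(-5\right) \left(- \frac{1}{3}\right)\right) \left(-4\right) = \left(-5\right) \frac{5}{3} \left(-4\right) = \left(- \frac{25}{3}\right) \left(-4\right) = \frac{100}{3} \approx 33.333$)
$C{\left(X \right)} = \frac{73}{8}$ ($C{\left(X \right)} = 8 - \frac{3 \cdot 3 \left(-1\right)}{8} = 8 - \frac{9 \left(-1\right)}{8} = 8 - - \frac{9}{8} = 8 + \frac{9}{8} = \frac{73}{8}$)
$b = 7480$ ($b = - 85 \left(-87 - 1\right) = \left(-85\right) \left(-88\right) = 7480$)
$d{\left(C{\left(I \right)} \right)} + b = \left(109 - \frac{73}{8}\right) + 7480 = \frac{799}{8} + 7480 = \frac{60639}{8}$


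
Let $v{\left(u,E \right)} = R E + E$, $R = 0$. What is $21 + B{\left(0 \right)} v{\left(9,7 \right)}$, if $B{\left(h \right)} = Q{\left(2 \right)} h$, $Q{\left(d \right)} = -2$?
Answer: $21$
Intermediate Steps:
$v{\left(u,E \right)} = E$ ($v{\left(u,E \right)} = 0 E + E = 0 + E = E$)
$B{\left(h \right)} = - 2 h$
$21 + B{\left(0 \right)} v{\left(9,7 \right)} = 21 + \left(-2\right) 0 \cdot 7 = 21 + 0 \cdot 7 = 21 + 0 = 21$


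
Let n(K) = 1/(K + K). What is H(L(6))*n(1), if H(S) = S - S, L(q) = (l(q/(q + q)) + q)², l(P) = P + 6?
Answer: 0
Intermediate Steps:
l(P) = 6 + P
L(q) = (13/2 + q)² (L(q) = ((6 + q/(q + q)) + q)² = ((6 + q/((2*q))) + q)² = ((6 + q*(1/(2*q))) + q)² = ((6 + ½) + q)² = (13/2 + q)²)
n(K) = 1/(2*K)
H(S) = 0
H(L(6))*n(1) = 0*((½)/1) = 0*((½)*1) = 0*(½) = 0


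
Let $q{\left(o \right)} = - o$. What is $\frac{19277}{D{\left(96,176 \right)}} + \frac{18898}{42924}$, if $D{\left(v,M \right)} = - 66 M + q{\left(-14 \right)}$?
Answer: $- \frac{76023919}{62250531} \approx -1.2213$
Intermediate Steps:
$D{\left(v,M \right)} = 14 - 66 M$ ($D{\left(v,M \right)} = - 66 M - -14 = - 66 M + 14 = 14 - 66 M$)
$\frac{19277}{D{\left(96,176 \right)}} + \frac{18898}{42924} = \frac{19277}{14 - 11616} + \frac{18898}{42924} = \frac{19277}{14 - 11616} + 18898 \cdot \frac{1}{42924} = \frac{19277}{-11602} + \frac{9449}{21462} = 19277 \left(- \frac{1}{11602}\right) + \frac{9449}{21462} = - \frac{19277}{11602} + \frac{9449}{21462} = - \frac{76023919}{62250531}$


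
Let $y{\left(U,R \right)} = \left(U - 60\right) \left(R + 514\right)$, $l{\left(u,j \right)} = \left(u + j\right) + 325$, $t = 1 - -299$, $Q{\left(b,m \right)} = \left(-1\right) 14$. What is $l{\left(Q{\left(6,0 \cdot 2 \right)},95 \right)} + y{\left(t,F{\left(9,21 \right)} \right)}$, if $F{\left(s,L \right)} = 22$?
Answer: $129046$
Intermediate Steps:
$Q{\left(b,m \right)} = -14$
$t = 300$ ($t = 1 + 299 = 300$)
$l{\left(u,j \right)} = 325 + j + u$ ($l{\left(u,j \right)} = \left(j + u\right) + 325 = 325 + j + u$)
$y{\left(U,R \right)} = \left(-60 + U\right) \left(514 + R\right)$
$l{\left(Q{\left(6,0 \cdot 2 \right)},95 \right)} + y{\left(t,F{\left(9,21 \right)} \right)} = \left(325 + 95 - 14\right) + \left(-30840 - 1320 + 514 \cdot 300 + 22 \cdot 300\right) = 406 + \left(-30840 - 1320 + 154200 + 6600\right) = 406 + 128640 = 129046$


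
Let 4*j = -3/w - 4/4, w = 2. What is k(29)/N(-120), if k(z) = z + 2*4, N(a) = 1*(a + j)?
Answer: -296/965 ≈ -0.30674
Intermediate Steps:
j = -5/8 (j = (-3/2 - 4/4)/4 = (-3*½ - 4*¼)/4 = (-3/2 - 1)/4 = (¼)*(-5/2) = -5/8 ≈ -0.62500)
N(a) = -5/8 + a (N(a) = 1*(a - 5/8) = 1*(-5/8 + a) = -5/8 + a)
k(z) = 8 + z (k(z) = z + 8 = 8 + z)
k(29)/N(-120) = (8 + 29)/(-5/8 - 120) = 37/(-965/8) = 37*(-8/965) = -296/965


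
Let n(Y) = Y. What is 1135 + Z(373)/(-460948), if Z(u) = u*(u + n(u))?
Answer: 261448861/230474 ≈ 1134.4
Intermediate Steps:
Z(u) = 2*u² (Z(u) = u*(u + u) = u*(2*u) = 2*u²)
1135 + Z(373)/(-460948) = 1135 + (2*373²)/(-460948) = 1135 + (2*139129)*(-1/460948) = 1135 + 278258*(-1/460948) = 1135 - 139129/230474 = 261448861/230474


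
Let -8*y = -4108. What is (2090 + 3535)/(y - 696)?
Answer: -2250/73 ≈ -30.822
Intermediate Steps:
y = 1027/2 (y = -1/8*(-4108) = 1027/2 ≈ 513.50)
(2090 + 3535)/(y - 696) = (2090 + 3535)/(1027/2 - 696) = 5625/(-365/2) = 5625*(-2/365) = -2250/73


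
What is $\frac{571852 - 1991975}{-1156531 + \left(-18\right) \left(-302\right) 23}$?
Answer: $\frac{1420123}{1031503} \approx 1.3768$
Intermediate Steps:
$\frac{571852 - 1991975}{-1156531 + \left(-18\right) \left(-302\right) 23} = - \frac{1420123}{-1156531 + 5436 \cdot 23} = - \frac{1420123}{-1156531 + 125028} = - \frac{1420123}{-1031503} = \left(-1420123\right) \left(- \frac{1}{1031503}\right) = \frac{1420123}{1031503}$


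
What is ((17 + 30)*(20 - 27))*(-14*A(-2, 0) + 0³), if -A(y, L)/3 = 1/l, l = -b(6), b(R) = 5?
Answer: 13818/5 ≈ 2763.6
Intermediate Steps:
l = -5 (l = -1*5 = -5)
A(y, L) = ⅗ (A(y, L) = -3/(-5) = -3*(-⅕) = ⅗)
((17 + 30)*(20 - 27))*(-14*A(-2, 0) + 0³) = ((17 + 30)*(20 - 27))*(-14*⅗ + 0³) = (47*(-7))*(-42/5 + 0) = -329*(-42/5) = 13818/5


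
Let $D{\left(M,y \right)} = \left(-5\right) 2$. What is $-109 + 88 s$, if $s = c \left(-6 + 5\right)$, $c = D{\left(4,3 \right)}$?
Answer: $771$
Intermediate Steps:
$D{\left(M,y \right)} = -10$
$c = -10$
$s = 10$ ($s = - 10 \left(-6 + 5\right) = \left(-10\right) \left(-1\right) = 10$)
$-109 + 88 s = -109 + 88 \cdot 10 = -109 + 880 = 771$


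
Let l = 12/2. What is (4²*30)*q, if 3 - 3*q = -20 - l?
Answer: 4640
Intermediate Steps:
l = 6 (l = 12*(½) = 6)
q = 29/3 (q = 1 - (-20 - 1*6)/3 = 1 - (-20 - 6)/3 = 1 - ⅓*(-26) = 1 + 26/3 = 29/3 ≈ 9.6667)
(4²*30)*q = (4²*30)*(29/3) = (16*30)*(29/3) = 480*(29/3) = 4640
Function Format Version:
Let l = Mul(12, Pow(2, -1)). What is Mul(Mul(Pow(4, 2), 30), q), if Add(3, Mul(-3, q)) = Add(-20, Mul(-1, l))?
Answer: 4640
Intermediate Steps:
l = 6 (l = Mul(12, Rational(1, 2)) = 6)
q = Rational(29, 3) (q = Add(1, Mul(Rational(-1, 3), Add(-20, Mul(-1, 6)))) = Add(1, Mul(Rational(-1, 3), Add(-20, -6))) = Add(1, Mul(Rational(-1, 3), -26)) = Add(1, Rational(26, 3)) = Rational(29, 3) ≈ 9.6667)
Mul(Mul(Pow(4, 2), 30), q) = Mul(Mul(Pow(4, 2), 30), Rational(29, 3)) = Mul(Mul(16, 30), Rational(29, 3)) = Mul(480, Rational(29, 3)) = 4640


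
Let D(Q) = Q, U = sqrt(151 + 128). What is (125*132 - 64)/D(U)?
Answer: 16436*sqrt(31)/93 ≈ 984.00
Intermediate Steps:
U = 3*sqrt(31) (U = sqrt(279) = 3*sqrt(31) ≈ 16.703)
(125*132 - 64)/D(U) = (125*132 - 64)/((3*sqrt(31))) = (16500 - 64)*(sqrt(31)/93) = 16436*(sqrt(31)/93) = 16436*sqrt(31)/93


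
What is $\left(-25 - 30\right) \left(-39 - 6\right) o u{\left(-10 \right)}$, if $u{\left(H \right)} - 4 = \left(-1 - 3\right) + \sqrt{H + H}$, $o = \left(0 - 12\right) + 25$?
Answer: $64350 i \sqrt{5} \approx 1.4389 \cdot 10^{5} i$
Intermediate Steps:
$o = 13$ ($o = \left(0 - 12\right) + 25 = -12 + 25 = 13$)
$u{\left(H \right)} = \sqrt{2} \sqrt{H}$ ($u{\left(H \right)} = 4 + \left(\left(-1 - 3\right) + \sqrt{H + H}\right) = 4 + \left(-4 + \sqrt{2 H}\right) = 4 + \left(-4 + \sqrt{2} \sqrt{H}\right) = \sqrt{2} \sqrt{H}$)
$\left(-25 - 30\right) \left(-39 - 6\right) o u{\left(-10 \right)} = \left(-25 - 30\right) \left(-39 - 6\right) 13 \sqrt{2} \sqrt{-10} = \left(-55\right) \left(-45\right) 13 \sqrt{2} i \sqrt{10} = 2475 \cdot 13 \cdot 2 i \sqrt{5} = 32175 \cdot 2 i \sqrt{5} = 64350 i \sqrt{5}$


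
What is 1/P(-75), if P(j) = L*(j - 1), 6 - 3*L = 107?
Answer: 3/7676 ≈ 0.00039083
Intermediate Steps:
L = -101/3 (L = 2 - 1/3*107 = 2 - 107/3 = -101/3 ≈ -33.667)
P(j) = 101/3 - 101*j/3 (P(j) = -101*(j - 1)/3 = -101*(-1 + j)/3 = 101/3 - 101*j/3)
1/P(-75) = 1/(101/3 - 101/3*(-75)) = 1/(101/3 + 2525) = 1/(7676/3) = 3/7676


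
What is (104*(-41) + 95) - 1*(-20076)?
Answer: 15907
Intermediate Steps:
(104*(-41) + 95) - 1*(-20076) = (-4264 + 95) + 20076 = -4169 + 20076 = 15907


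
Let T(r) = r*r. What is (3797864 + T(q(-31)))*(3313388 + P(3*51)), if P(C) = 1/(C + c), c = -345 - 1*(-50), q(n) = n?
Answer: 1787351322213375/142 ≈ 1.2587e+13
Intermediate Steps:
T(r) = r²
c = -295 (c = -345 + 50 = -295)
P(C) = 1/(-295 + C) (P(C) = 1/(C - 295) = 1/(-295 + C))
(3797864 + T(q(-31)))*(3313388 + P(3*51)) = (3797864 + (-31)²)*(3313388 + 1/(-295 + 3*51)) = (3797864 + 961)*(3313388 + 1/(-295 + 153)) = 3798825*(3313388 + 1/(-142)) = 3798825*(3313388 - 1/142) = 3798825*(470501095/142) = 1787351322213375/142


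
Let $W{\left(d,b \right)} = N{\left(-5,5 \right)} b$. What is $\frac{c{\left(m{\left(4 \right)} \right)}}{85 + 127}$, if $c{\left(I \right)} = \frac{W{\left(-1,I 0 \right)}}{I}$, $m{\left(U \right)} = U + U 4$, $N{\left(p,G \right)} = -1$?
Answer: $0$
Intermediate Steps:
$m{\left(U \right)} = 5 U$ ($m{\left(U \right)} = U + 4 U = 5 U$)
$W{\left(d,b \right)} = - b$
$c{\left(I \right)} = 0$ ($c{\left(I \right)} = \frac{\left(-1\right) I 0}{I} = \frac{\left(-1\right) 0}{I} = \frac{0}{I} = 0$)
$\frac{c{\left(m{\left(4 \right)} \right)}}{85 + 127} = \frac{0}{85 + 127} = \frac{0}{212} = 0 \cdot \frac{1}{212} = 0$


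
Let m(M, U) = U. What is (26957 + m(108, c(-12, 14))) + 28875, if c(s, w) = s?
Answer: 55820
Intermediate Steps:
(26957 + m(108, c(-12, 14))) + 28875 = (26957 - 12) + 28875 = 26945 + 28875 = 55820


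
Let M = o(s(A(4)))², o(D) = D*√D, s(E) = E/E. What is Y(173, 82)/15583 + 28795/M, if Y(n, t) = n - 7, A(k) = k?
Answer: 448712651/15583 ≈ 28795.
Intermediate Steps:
s(E) = 1
o(D) = D^(3/2)
M = 1 (M = (1^(3/2))² = 1² = 1)
Y(n, t) = -7 + n
Y(173, 82)/15583 + 28795/M = (-7 + 173)/15583 + 28795/1 = 166*(1/15583) + 28795*1 = 166/15583 + 28795 = 448712651/15583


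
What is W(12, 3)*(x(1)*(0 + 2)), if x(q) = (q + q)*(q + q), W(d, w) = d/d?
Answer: 8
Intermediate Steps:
W(d, w) = 1
x(q) = 4*q² (x(q) = (2*q)*(2*q) = 4*q²)
W(12, 3)*(x(1)*(0 + 2)) = 1*((4*1²)*(0 + 2)) = 1*((4*1)*2) = 1*(4*2) = 1*8 = 8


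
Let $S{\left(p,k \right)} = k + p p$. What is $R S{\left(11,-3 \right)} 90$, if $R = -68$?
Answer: $-722160$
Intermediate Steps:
$S{\left(p,k \right)} = k + p^{2}$
$R S{\left(11,-3 \right)} 90 = - 68 \left(-3 + 11^{2}\right) 90 = - 68 \left(-3 + 121\right) 90 = \left(-68\right) 118 \cdot 90 = \left(-8024\right) 90 = -722160$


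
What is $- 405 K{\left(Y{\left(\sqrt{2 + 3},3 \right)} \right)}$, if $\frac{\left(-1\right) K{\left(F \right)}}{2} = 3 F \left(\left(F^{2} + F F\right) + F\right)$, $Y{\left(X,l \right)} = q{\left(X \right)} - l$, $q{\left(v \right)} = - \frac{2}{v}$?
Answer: $-142398 - \frac{241056 \sqrt{5}}{5} \approx -2.502 \cdot 10^{5}$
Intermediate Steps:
$Y{\left(X,l \right)} = - l - \frac{2}{X}$ ($Y{\left(X,l \right)} = - \frac{2}{X} - l = - l - \frac{2}{X}$)
$K{\left(F \right)} = - 6 F \left(F + 2 F^{2}\right)$ ($K{\left(F \right)} = - 2 \cdot 3 F \left(\left(F^{2} + F F\right) + F\right) = - 2 \cdot 3 F \left(\left(F^{2} + F^{2}\right) + F\right) = - 2 \cdot 3 F \left(2 F^{2} + F\right) = - 2 \cdot 3 F \left(F + 2 F^{2}\right) = - 6 F \left(F + 2 F^{2}\right)$)
$- 405 K{\left(Y{\left(\sqrt{2 + 3},3 \right)} \right)} = - 405 \left(\left(-1\right) 3 - \frac{2}{\sqrt{2 + 3}}\right)^{2} \left(-6 - 12 \left(\left(-1\right) 3 - \frac{2}{\sqrt{2 + 3}}\right)\right) = - 405 \left(-3 - \frac{2}{\sqrt{5}}\right)^{2} \left(-6 - 12 \left(-3 - \frac{2}{\sqrt{5}}\right)\right) = - 405 \left(-3 - 2 \frac{\sqrt{5}}{5}\right)^{2} \left(-6 - 12 \left(-3 - 2 \frac{\sqrt{5}}{5}\right)\right) = - 405 \left(-3 - \frac{2 \sqrt{5}}{5}\right)^{2} \left(-6 - 12 \left(-3 - \frac{2 \sqrt{5}}{5}\right)\right) = - 405 \left(-3 - \frac{2 \sqrt{5}}{5}\right)^{2} \left(-6 + \left(36 + \frac{24 \sqrt{5}}{5}\right)\right) = - 405 \left(-3 - \frac{2 \sqrt{5}}{5}\right)^{2} \left(30 + \frac{24 \sqrt{5}}{5}\right)$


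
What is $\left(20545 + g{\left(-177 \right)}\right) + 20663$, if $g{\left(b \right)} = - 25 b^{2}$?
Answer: $-742017$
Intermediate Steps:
$\left(20545 + g{\left(-177 \right)}\right) + 20663 = \left(20545 - 25 \left(-177\right)^{2}\right) + 20663 = \left(20545 - 783225\right) + 20663 = -762680 + 20663 = -742017$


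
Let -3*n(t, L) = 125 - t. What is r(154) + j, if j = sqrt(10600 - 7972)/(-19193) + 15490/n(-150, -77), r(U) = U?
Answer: -824/55 - 6*sqrt(73)/19193 ≈ -14.984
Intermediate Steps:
n(t, L) = -125/3 + t/3 (n(t, L) = -(125 - t)/3 = -125/3 + t/3)
j = -9294/55 - 6*sqrt(73)/19193 (j = sqrt(10600 - 7972)/(-19193) + 15490/(-125/3 + (1/3)*(-150)) = sqrt(2628)*(-1/19193) + 15490/(-125/3 - 50) = (6*sqrt(73))*(-1/19193) + 15490/(-275/3) = -6*sqrt(73)/19193 + 15490*(-3/275) = -6*sqrt(73)/19193 - 9294/55 = -9294/55 - 6*sqrt(73)/19193 ≈ -168.98)
r(154) + j = 154 + (-9294/55 - 6*sqrt(73)/19193) = -824/55 - 6*sqrt(73)/19193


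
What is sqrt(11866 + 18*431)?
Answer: 2*sqrt(4906) ≈ 140.09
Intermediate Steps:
sqrt(11866 + 18*431) = sqrt(11866 + 7758) = sqrt(19624) = 2*sqrt(4906)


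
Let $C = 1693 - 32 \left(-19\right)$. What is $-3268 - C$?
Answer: $-5569$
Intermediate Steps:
$C = 2301$ ($C = 1693 - -608 = 1693 + 608 = 2301$)
$-3268 - C = -3268 - 2301 = -5569$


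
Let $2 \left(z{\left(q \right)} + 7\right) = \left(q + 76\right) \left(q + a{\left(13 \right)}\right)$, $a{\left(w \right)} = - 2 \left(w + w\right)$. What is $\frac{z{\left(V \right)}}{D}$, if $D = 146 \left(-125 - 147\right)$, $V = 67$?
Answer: $- \frac{2131}{79424} \approx -0.026831$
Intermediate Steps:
$a{\left(w \right)} = - 4 w$ ($a{\left(w \right)} = - 2 \cdot 2 w = - 4 w$)
$z{\left(q \right)} = -7 + \frac{\left(-52 + q\right) \left(76 + q\right)}{2}$ ($z{\left(q \right)} = -7 + \frac{\left(q + 76\right) \left(q - 52\right)}{2} = -7 + \frac{\left(76 + q\right) \left(q - 52\right)}{2} = -7 + \frac{\left(76 + q\right) \left(-52 + q\right)}{2} = -7 + \frac{\left(-52 + q\right) \left(76 + q\right)}{2}$)
$D = -39712$ ($D = 146 \left(-272\right) = -39712$)
$\frac{z{\left(V \right)}}{D} = \frac{-1983 + \frac{67^{2}}{2} + 12 \cdot 67}{-39712} = \left(-1983 + \frac{1}{2} \cdot 4489 + 804\right) \left(- \frac{1}{39712}\right) = \left(-1983 + \frac{4489}{2} + 804\right) \left(- \frac{1}{39712}\right) = \frac{2131}{2} \left(- \frac{1}{39712}\right) = - \frac{2131}{79424}$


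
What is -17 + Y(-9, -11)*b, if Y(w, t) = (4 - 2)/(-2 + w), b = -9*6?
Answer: -79/11 ≈ -7.1818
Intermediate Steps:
b = -54
Y(w, t) = 2/(-2 + w)
-17 + Y(-9, -11)*b = -17 + (2/(-2 - 9))*(-54) = -17 + (2/(-11))*(-54) = -17 + (2*(-1/11))*(-54) = -17 - 2/11*(-54) = -17 + 108/11 = -79/11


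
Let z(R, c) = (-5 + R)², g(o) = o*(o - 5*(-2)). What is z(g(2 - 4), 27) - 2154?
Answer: -1713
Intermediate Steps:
g(o) = o*(10 + o) (g(o) = o*(o + 10) = o*(10 + o))
z(g(2 - 4), 27) - 2154 = (-5 + (2 - 4)*(10 + (2 - 4)))² - 2154 = (-5 - 2*(10 - 2))² - 2154 = (-5 - 2*8)² - 2154 = (-5 - 16)² - 2154 = (-21)² - 2154 = 441 - 2154 = -1713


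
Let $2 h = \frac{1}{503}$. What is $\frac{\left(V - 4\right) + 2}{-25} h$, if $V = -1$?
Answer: $\frac{3}{25150} \approx 0.00011928$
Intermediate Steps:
$h = \frac{1}{1006}$ ($h = \frac{1}{2 \cdot 503} = \frac{1}{2} \cdot \frac{1}{503} = \frac{1}{1006} \approx 0.00099404$)
$\frac{\left(V - 4\right) + 2}{-25} h = \frac{\left(-1 - 4\right) + 2}{-25} \cdot \frac{1}{1006} = - \frac{-5 + 2}{25} \cdot \frac{1}{1006} = \left(- \frac{1}{25}\right) \left(-3\right) \frac{1}{1006} = \frac{3}{25} \cdot \frac{1}{1006} = \frac{3}{25150}$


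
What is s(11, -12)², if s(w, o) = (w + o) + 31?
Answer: 900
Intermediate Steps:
s(w, o) = 31 + o + w (s(w, o) = (o + w) + 31 = 31 + o + w)
s(11, -12)² = (31 - 12 + 11)² = 30² = 900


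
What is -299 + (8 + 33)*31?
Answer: 972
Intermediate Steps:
-299 + (8 + 33)*31 = -299 + 41*31 = -299 + 1271 = 972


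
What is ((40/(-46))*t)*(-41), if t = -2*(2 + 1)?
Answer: -4920/23 ≈ -213.91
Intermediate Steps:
t = -6 (t = -2*3 = -6)
((40/(-46))*t)*(-41) = ((40/(-46))*(-6))*(-41) = ((40*(-1/46))*(-6))*(-41) = -20/23*(-6)*(-41) = (120/23)*(-41) = -4920/23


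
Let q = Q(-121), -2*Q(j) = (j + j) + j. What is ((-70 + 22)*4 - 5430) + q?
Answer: -10881/2 ≈ -5440.5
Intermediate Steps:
Q(j) = -3*j/2 (Q(j) = -((j + j) + j)/2 = -(2*j + j)/2 = -3*j/2)
q = 363/2 (q = -3/2*(-121) = 363/2 ≈ 181.50)
((-70 + 22)*4 - 5430) + q = ((-70 + 22)*4 - 5430) + 363/2 = (-48*4 - 5430) + 363/2 = (-192 - 5430) + 363/2 = -5622 + 363/2 = -10881/2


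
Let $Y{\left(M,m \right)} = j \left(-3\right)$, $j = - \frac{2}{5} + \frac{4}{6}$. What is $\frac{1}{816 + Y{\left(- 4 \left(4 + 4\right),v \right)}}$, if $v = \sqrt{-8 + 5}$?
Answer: $\frac{5}{4076} \approx 0.0012267$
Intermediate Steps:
$j = \frac{4}{15}$ ($j = \left(-2\right) \frac{1}{5} + 4 \cdot \frac{1}{6} = - \frac{2}{5} + \frac{2}{3} = \frac{4}{15} \approx 0.26667$)
$v = i \sqrt{3}$ ($v = \sqrt{-3} = i \sqrt{3} \approx 1.732 i$)
$Y{\left(M,m \right)} = - \frac{4}{5}$ ($Y{\left(M,m \right)} = \frac{4}{15} \left(-3\right) = - \frac{4}{5}$)
$\frac{1}{816 + Y{\left(- 4 \left(4 + 4\right),v \right)}} = \frac{1}{816 - \frac{4}{5}} = \frac{1}{\frac{4076}{5}} = \frac{5}{4076}$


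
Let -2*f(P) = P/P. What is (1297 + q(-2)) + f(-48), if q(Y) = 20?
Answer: 2633/2 ≈ 1316.5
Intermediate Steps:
f(P) = -½ (f(P) = -P/(2*P) = -½*1 = -½)
(1297 + q(-2)) + f(-48) = (1297 + 20) - ½ = 1317 - ½ = 2633/2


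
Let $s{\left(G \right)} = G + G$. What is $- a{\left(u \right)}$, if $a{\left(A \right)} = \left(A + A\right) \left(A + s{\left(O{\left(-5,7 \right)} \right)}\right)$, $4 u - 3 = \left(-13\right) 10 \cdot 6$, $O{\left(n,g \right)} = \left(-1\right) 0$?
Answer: $- \frac{603729}{8} \approx -75466.0$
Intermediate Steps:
$O{\left(n,g \right)} = 0$
$s{\left(G \right)} = 2 G$
$u = - \frac{777}{4}$ ($u = \frac{3}{4} + \frac{\left(-13\right) 10 \cdot 6}{4} = \frac{3}{4} + \frac{\left(-130\right) 6}{4} = \frac{3}{4} + \frac{1}{4} \left(-780\right) = \frac{3}{4} - 195 = - \frac{777}{4} \approx -194.25$)
$a{\left(A \right)} = 2 A^{2}$ ($a{\left(A \right)} = \left(A + A\right) \left(A + 2 \cdot 0\right) = 2 A \left(A + 0\right) = 2 A A = 2 A^{2}$)
$- a{\left(u \right)} = - 2 \left(- \frac{777}{4}\right)^{2} = - \frac{2 \cdot 603729}{16} = \left(-1\right) \frac{603729}{8} = - \frac{603729}{8}$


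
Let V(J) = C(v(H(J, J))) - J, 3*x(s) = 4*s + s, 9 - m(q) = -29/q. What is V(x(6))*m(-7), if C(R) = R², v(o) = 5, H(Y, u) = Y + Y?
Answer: 510/7 ≈ 72.857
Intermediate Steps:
H(Y, u) = 2*Y
m(q) = 9 + 29/q (m(q) = 9 - (-29)/q = 9 + 29/q)
x(s) = 5*s/3 (x(s) = (4*s + s)/3 = (5*s)/3 = 5*s/3)
V(J) = 25 - J (V(J) = 5² - J = 25 - J)
V(x(6))*m(-7) = (25 - 5*6/3)*(9 + 29/(-7)) = (25 - 1*10)*(9 + 29*(-⅐)) = (25 - 10)*(9 - 29/7) = 15*(34/7) = 510/7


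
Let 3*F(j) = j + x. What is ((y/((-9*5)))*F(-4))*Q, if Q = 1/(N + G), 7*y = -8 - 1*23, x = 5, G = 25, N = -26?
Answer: -31/945 ≈ -0.032804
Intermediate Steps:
y = -31/7 (y = (-8 - 1*23)/7 = (-8 - 23)/7 = (⅐)*(-31) = -31/7 ≈ -4.4286)
F(j) = 5/3 + j/3 (F(j) = (j + 5)/3 = (5 + j)/3 = 5/3 + j/3)
Q = -1 (Q = 1/(-26 + 25) = 1/(-1) = -1)
((y/((-9*5)))*F(-4))*Q = ((-31/(7*((-9*5))))*(5/3 + (⅓)*(-4)))*(-1) = ((-31/7/(-45))*(5/3 - 4/3))*(-1) = (-31/7*(-1/45)*(⅓))*(-1) = ((31/315)*(⅓))*(-1) = (31/945)*(-1) = -31/945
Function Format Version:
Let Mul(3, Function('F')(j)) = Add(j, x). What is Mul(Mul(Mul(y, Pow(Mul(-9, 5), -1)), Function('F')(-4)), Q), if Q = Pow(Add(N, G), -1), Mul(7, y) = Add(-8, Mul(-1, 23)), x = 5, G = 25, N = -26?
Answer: Rational(-31, 945) ≈ -0.032804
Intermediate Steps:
y = Rational(-31, 7) (y = Mul(Rational(1, 7), Add(-8, Mul(-1, 23))) = Mul(Rational(1, 7), Add(-8, -23)) = Mul(Rational(1, 7), -31) = Rational(-31, 7) ≈ -4.4286)
Function('F')(j) = Add(Rational(5, 3), Mul(Rational(1, 3), j)) (Function('F')(j) = Mul(Rational(1, 3), Add(j, 5)) = Mul(Rational(1, 3), Add(5, j)) = Add(Rational(5, 3), Mul(Rational(1, 3), j)))
Q = -1 (Q = Pow(Add(-26, 25), -1) = Pow(-1, -1) = -1)
Mul(Mul(Mul(y, Pow(Mul(-9, 5), -1)), Function('F')(-4)), Q) = Mul(Mul(Mul(Rational(-31, 7), Pow(Mul(-9, 5), -1)), Add(Rational(5, 3), Mul(Rational(1, 3), -4))), -1) = Mul(Mul(Mul(Rational(-31, 7), Pow(-45, -1)), Add(Rational(5, 3), Rational(-4, 3))), -1) = Mul(Mul(Mul(Rational(-31, 7), Rational(-1, 45)), Rational(1, 3)), -1) = Mul(Mul(Rational(31, 315), Rational(1, 3)), -1) = Mul(Rational(31, 945), -1) = Rational(-31, 945)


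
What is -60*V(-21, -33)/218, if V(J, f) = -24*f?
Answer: -23760/109 ≈ -217.98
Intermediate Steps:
-60*V(-21, -33)/218 = -60*(-24*(-33))/218 = -47520/218 = -60*396/109 = -23760/109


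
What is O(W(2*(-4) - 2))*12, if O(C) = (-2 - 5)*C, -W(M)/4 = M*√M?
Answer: -3360*I*√10 ≈ -10625.0*I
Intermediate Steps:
W(M) = -4*M^(3/2) (W(M) = -4*M*√M = -4*M^(3/2))
O(C) = -7*C
O(W(2*(-4) - 2))*12 = -(-28)*(2*(-4) - 2)^(3/2)*12 = -(-28)*(-8 - 2)^(3/2)*12 = -(-28)*(-10)^(3/2)*12 = -(-28)*(-10*I*√10)*12 = -280*I*√10*12 = -3360*I*√10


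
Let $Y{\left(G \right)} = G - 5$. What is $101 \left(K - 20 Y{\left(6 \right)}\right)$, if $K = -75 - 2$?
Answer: $-9797$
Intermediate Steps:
$K = -77$
$Y{\left(G \right)} = -5 + G$ ($Y{\left(G \right)} = G - 5 = -5 + G$)
$101 \left(K - 20 Y{\left(6 \right)}\right) = 101 \left(-77 - 20 \left(-5 + 6\right)\right) = 101 \left(-77 - 20\right) = 101 \left(-97\right) = -9797$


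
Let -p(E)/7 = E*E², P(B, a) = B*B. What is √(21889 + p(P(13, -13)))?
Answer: 19*I*√93534 ≈ 5810.8*I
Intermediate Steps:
P(B, a) = B²
p(E) = -7*E³ (p(E) = -7*E*E² = -7*E³)
√(21889 + p(P(13, -13))) = √(21889 - 7*(13²)³) = √(21889 - 7*169³) = √(21889 - 7*4826809) = √(21889 - 33787663) = √(-33765774) = 19*I*√93534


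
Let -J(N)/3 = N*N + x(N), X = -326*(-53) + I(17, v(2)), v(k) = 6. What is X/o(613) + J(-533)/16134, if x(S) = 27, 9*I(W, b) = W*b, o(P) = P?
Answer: -121771610/4945071 ≈ -24.625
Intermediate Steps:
I(W, b) = W*b/9 (I(W, b) = (W*b)/9 = W*b/9)
X = 51868/3 (X = -326*(-53) + (1/9)*17*6 = 17278 + 34/3 = 51868/3 ≈ 17289.)
J(N) = -81 - 3*N**2 (J(N) = -3*(N*N + 27) = -3*(N**2 + 27) = -3*(27 + N**2) = -81 - 3*N**2)
X/o(613) + J(-533)/16134 = (51868/3)/613 + (-81 - 3*(-533)**2)/16134 = (51868/3)*(1/613) + (-81 - 3*284089)*(1/16134) = 51868/1839 + (-81 - 852267)*(1/16134) = 51868/1839 - 852348*1/16134 = 51868/1839 - 142058/2689 = -121771610/4945071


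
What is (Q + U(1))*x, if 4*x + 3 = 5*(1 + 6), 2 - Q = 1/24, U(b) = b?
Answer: 71/3 ≈ 23.667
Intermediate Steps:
Q = 47/24 (Q = 2 - 1/24 = 47/24 ≈ 1.9583)
x = 8 (x = -¾ + (5*(1 + 6))/4 = -¾ + (5*7)/4 = -¾ + (¼)*35 = -¾ + 35/4 = 8)
(Q + U(1))*x = (47/24 + 1)*8 = (71/24)*8 = 71/3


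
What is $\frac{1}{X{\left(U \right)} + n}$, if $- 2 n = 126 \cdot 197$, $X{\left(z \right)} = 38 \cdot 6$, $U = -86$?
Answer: $- \frac{1}{12183} \approx -8.2082 \cdot 10^{-5}$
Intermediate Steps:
$X{\left(z \right)} = 228$
$n = -12411$ ($n = - \frac{126 \cdot 197}{2} = \left(- \frac{1}{2}\right) 24822 = -12411$)
$\frac{1}{X{\left(U \right)} + n} = \frac{1}{228 - 12411} = \frac{1}{-12183} = - \frac{1}{12183}$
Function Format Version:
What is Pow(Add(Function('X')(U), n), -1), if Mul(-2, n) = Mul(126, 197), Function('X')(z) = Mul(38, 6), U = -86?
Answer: Rational(-1, 12183) ≈ -8.2082e-5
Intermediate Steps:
Function('X')(z) = 228
n = -12411 (n = Mul(Rational(-1, 2), Mul(126, 197)) = Mul(Rational(-1, 2), 24822) = -12411)
Pow(Add(Function('X')(U), n), -1) = Pow(Add(228, -12411), -1) = Pow(-12183, -1) = Rational(-1, 12183)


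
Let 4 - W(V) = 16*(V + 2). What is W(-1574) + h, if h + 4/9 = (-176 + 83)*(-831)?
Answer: 921947/9 ≈ 1.0244e+5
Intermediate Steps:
W(V) = -28 - 16*V (W(V) = 4 - 16*(V + 2) = 4 - 16*(2 + V) = 4 - (32 + 16*V) = 4 + (-32 - 16*V) = -28 - 16*V)
h = 695543/9 (h = -4/9 + (-176 + 83)*(-831) = -4/9 - 93*(-831) = -4/9 + 77283 = 695543/9 ≈ 77283.)
W(-1574) + h = (-28 - 16*(-1574)) + 695543/9 = (-28 + 25184) + 695543/9 = 25156 + 695543/9 = 921947/9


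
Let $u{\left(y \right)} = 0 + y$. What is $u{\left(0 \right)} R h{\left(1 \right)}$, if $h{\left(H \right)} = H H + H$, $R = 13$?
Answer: $0$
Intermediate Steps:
$u{\left(y \right)} = y$
$h{\left(H \right)} = H + H^{2}$ ($h{\left(H \right)} = H^{2} + H = H + H^{2}$)
$u{\left(0 \right)} R h{\left(1 \right)} = 0 \cdot 13 \cdot 1 \left(1 + 1\right) = 0 \cdot 1 \cdot 2 = 0 \cdot 2 = 0$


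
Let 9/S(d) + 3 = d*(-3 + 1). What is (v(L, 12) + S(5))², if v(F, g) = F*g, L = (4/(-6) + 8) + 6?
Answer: 4289041/169 ≈ 25379.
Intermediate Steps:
S(d) = 9/(-3 - 2*d) (S(d) = 9/(-3 + d*(-3 + 1)) = 9/(-3 + d*(-2)) = 9/(-3 - 2*d))
L = 40/3 (L = (4*(-⅙) + 8) + 6 = (-⅔ + 8) + 6 = 22/3 + 6 = 40/3 ≈ 13.333)
(v(L, 12) + S(5))² = ((40/3)*12 - 9/(3 + 2*5))² = (160 - 9/(3 + 10))² = (160 - 9/13)² = (2071/13)² = 4289041/169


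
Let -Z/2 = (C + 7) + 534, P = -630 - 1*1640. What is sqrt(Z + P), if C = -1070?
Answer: 2*I*sqrt(303) ≈ 34.814*I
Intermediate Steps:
P = -2270 (P = -630 - 1640 = -2270)
Z = 1058 (Z = -2*((-1070 + 7) + 534) = -2*(-1063 + 534) = -2*(-529) = 1058)
sqrt(Z + P) = sqrt(1058 - 2270) = sqrt(-1212) = 2*I*sqrt(303)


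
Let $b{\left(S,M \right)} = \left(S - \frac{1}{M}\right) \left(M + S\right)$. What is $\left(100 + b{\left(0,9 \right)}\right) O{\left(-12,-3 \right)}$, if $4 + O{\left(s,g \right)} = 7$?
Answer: $297$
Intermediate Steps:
$O{\left(s,g \right)} = 3$ ($O{\left(s,g \right)} = -4 + 7 = 3$)
$b{\left(S,M \right)} = \left(M + S\right) \left(S - \frac{1}{M}\right)$
$\left(100 + b{\left(0,9 \right)}\right) O{\left(-12,-3 \right)} = \left(100 + \left(-1 + 0^{2} + 9 \cdot 0 - \frac{0}{9}\right)\right) 3 = \left(100 + \left(-1 + 0 + 0 - 0 \cdot \frac{1}{9}\right)\right) 3 = \left(100 + \left(-1 + 0 + 0 + 0\right)\right) 3 = \left(100 - 1\right) 3 = 99 \cdot 3 = 297$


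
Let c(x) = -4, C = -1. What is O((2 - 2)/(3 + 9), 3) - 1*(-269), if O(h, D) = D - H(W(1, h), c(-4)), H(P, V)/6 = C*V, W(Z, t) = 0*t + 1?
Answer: 248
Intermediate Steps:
W(Z, t) = 1 (W(Z, t) = 0 + 1 = 1)
H(P, V) = -6*V (H(P, V) = 6*(-V) = -6*V)
O(h, D) = -24 + D (O(h, D) = D - (-6)*(-4) = D - 1*24 = D - 24 = -24 + D)
O((2 - 2)/(3 + 9), 3) - 1*(-269) = (-24 + 3) - 1*(-269) = -21 + 269 = 248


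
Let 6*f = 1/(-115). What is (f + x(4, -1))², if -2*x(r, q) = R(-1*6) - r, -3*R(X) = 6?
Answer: 4280761/476100 ≈ 8.9913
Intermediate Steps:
R(X) = -2 (R(X) = -⅓*6 = -2)
f = -1/690 (f = (⅙)/(-115) = (⅙)*(-1/115) = -1/690 ≈ -0.0014493)
x(r, q) = 1 + r/2 (x(r, q) = -(-2 - r)/2 = 1 + r/2)
(f + x(4, -1))² = (-1/690 + (1 + (½)*4))² = (-1/690 + (1 + 2))² = (-1/690 + 3)² = (2069/690)² = 4280761/476100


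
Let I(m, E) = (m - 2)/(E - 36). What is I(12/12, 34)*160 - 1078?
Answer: -998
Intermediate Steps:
I(m, E) = (-2 + m)/(-36 + E)
I(12/12, 34)*160 - 1078 = ((-2 + 12/12)/(-36 + 34))*160 - 1078 = ((-2 + 12*(1/12))/(-2))*160 - 1078 = -(-2 + 1)/2*160 - 1078 = -½*(-1)*160 - 1078 = (½)*160 - 1078 = 80 - 1078 = -998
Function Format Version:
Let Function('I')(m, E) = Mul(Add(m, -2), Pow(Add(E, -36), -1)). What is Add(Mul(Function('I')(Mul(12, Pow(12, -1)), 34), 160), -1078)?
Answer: -998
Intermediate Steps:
Function('I')(m, E) = Mul(Pow(Add(-36, E), -1), Add(-2, m)) (Function('I')(m, E) = Mul(Add(-2, m), Pow(Add(-36, E), -1)) = Mul(Pow(Add(-36, E), -1), Add(-2, m)))
Add(Mul(Function('I')(Mul(12, Pow(12, -1)), 34), 160), -1078) = Add(Mul(Mul(Pow(Add(-36, 34), -1), Add(-2, Mul(12, Pow(12, -1)))), 160), -1078) = Add(Mul(Mul(Pow(-2, -1), Add(-2, Mul(12, Rational(1, 12)))), 160), -1078) = Add(Mul(Mul(Rational(-1, 2), Add(-2, 1)), 160), -1078) = Add(Mul(Mul(Rational(-1, 2), -1), 160), -1078) = Add(Mul(Rational(1, 2), 160), -1078) = Add(80, -1078) = -998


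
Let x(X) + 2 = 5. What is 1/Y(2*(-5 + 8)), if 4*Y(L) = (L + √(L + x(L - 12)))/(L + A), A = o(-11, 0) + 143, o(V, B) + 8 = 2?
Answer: 572/9 ≈ 63.556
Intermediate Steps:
x(X) = 3 (x(X) = -2 + 5 = 3)
o(V, B) = -6 (o(V, B) = -8 + 2 = -6)
A = 137 (A = -6 + 143 = 137)
Y(L) = (L + √(3 + L))/(4*(137 + L)) (Y(L) = ((L + √(L + 3))/(L + 137))/4 = ((L + √(3 + L))/(137 + L))/4 = (L + √(3 + L))/(4*(137 + L)))
1/Y(2*(-5 + 8)) = 1/((2*(-5 + 8) + √(3 + 2*(-5 + 8)))/(4*(137 + 2*(-5 + 8)))) = 1/((2*3 + √(3 + 2*3))/(4*(137 + 2*3))) = 1/((6 + √(3 + 6))/(4*(137 + 6))) = 1/((¼)*(6 + √9)/143) = 1/((¼)*(1/143)*(6 + 3)) = 1/((¼)*(1/143)*9) = 1/(9/572) = 572/9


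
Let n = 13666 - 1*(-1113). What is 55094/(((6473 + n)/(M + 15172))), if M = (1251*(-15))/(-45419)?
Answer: 2711867693093/68946042 ≈ 39333.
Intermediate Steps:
M = 18765/45419 (M = -18765*(-1/45419) = 18765/45419 ≈ 0.41315)
n = 14779 (n = 13666 + 1113 = 14779)
55094/(((6473 + n)/(M + 15172))) = 55094/(((6473 + 14779)/(18765/45419 + 15172))) = 55094/((21252/(689115833/45419))) = 55094/((21252*(45419/689115833))) = 55094/(137892084/98445119) = 55094*(98445119/137892084) = 2711867693093/68946042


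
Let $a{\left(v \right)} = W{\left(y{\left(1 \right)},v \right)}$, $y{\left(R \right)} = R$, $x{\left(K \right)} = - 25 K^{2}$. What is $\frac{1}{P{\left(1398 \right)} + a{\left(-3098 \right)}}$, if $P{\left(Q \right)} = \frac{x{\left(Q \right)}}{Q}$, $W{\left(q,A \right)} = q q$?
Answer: $- \frac{1}{34949} \approx -2.8613 \cdot 10^{-5}$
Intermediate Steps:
$W{\left(q,A \right)} = q^{2}$
$P{\left(Q \right)} = - 25 Q$ ($P{\left(Q \right)} = \frac{\left(-25\right) Q^{2}}{Q} = - 25 Q$)
$a{\left(v \right)} = 1$ ($a{\left(v \right)} = 1^{2} = 1$)
$\frac{1}{P{\left(1398 \right)} + a{\left(-3098 \right)}} = \frac{1}{\left(-25\right) 1398 + 1} = \frac{1}{-34950 + 1} = \frac{1}{-34949} = - \frac{1}{34949}$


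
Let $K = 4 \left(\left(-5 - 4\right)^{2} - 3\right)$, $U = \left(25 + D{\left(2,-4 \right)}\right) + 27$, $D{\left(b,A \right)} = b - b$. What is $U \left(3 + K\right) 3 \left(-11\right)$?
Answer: $-540540$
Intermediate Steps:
$D{\left(b,A \right)} = 0$
$U = 52$ ($U = \left(25 + 0\right) + 27 = 25 + 27 = 52$)
$K = 312$ ($K = 4 \left(\left(-9\right)^{2} - 3\right) = 4 \left(81 - 3\right) = 4 \cdot 78 = 312$)
$U \left(3 + K\right) 3 \left(-11\right) = 52 \left(3 + 312\right) 3 \left(-11\right) = 52 \cdot 315 \cdot 3 \left(-11\right) = 52 \cdot 945 \left(-11\right) = 49140 \left(-11\right) = -540540$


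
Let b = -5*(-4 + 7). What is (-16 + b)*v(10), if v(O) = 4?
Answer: -124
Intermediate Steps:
b = -15 (b = -5*3 = -15)
(-16 + b)*v(10) = (-16 - 15)*4 = -31*4 = -124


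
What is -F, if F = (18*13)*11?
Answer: -2574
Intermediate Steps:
F = 2574 (F = 234*11 = 2574)
-F = -1*2574 = -2574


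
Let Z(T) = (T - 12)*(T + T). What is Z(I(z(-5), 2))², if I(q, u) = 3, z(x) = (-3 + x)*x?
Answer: 2916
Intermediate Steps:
z(x) = x*(-3 + x)
Z(T) = 2*T*(-12 + T) (Z(T) = (-12 + T)*(2*T) = 2*T*(-12 + T))
Z(I(z(-5), 2))² = (2*3*(-12 + 3))² = (2*3*(-9))² = (-54)² = 2916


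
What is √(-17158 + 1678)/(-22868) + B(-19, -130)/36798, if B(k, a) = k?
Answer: -19/36798 - 3*I*√430/11434 ≈ -0.00051633 - 0.0054407*I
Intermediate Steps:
√(-17158 + 1678)/(-22868) + B(-19, -130)/36798 = √(-17158 + 1678)/(-22868) - 19/36798 = √(-15480)*(-1/22868) - 19*1/36798 = (6*I*√430)*(-1/22868) - 19/36798 = -3*I*√430/11434 - 19/36798 = -19/36798 - 3*I*√430/11434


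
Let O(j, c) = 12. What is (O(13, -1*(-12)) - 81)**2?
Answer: 4761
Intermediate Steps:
(O(13, -1*(-12)) - 81)**2 = (12 - 81)**2 = (-69)**2 = 4761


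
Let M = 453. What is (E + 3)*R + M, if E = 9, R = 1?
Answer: 465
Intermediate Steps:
(E + 3)*R + M = (9 + 3)*1 + 453 = 12*1 + 453 = 12 + 453 = 465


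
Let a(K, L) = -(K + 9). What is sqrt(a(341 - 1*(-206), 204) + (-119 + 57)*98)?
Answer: 2*I*sqrt(1658) ≈ 81.437*I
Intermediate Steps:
a(K, L) = -9 - K (a(K, L) = -(9 + K) = -9 - K)
sqrt(a(341 - 1*(-206), 204) + (-119 + 57)*98) = sqrt((-9 - (341 - 1*(-206))) + (-119 + 57)*98) = sqrt((-9 - (341 + 206)) - 62*98) = sqrt((-9 - 1*547) - 6076) = sqrt((-9 - 547) - 6076) = sqrt(-556 - 6076) = sqrt(-6632) = 2*I*sqrt(1658)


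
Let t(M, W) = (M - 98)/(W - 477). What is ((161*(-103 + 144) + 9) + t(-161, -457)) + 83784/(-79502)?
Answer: 245383507121/37127434 ≈ 6609.2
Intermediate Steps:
t(M, W) = (-98 + M)/(-477 + W)
((161*(-103 + 144) + 9) + t(-161, -457)) + 83784/(-79502) = ((161*(-103 + 144) + 9) + (-98 - 161)/(-477 - 457)) + 83784/(-79502) = ((161*41 + 9) - 259/(-934)) + 83784*(-1/79502) = ((6601 + 9) - 1/934*(-259)) - 41892/39751 = (6610 + 259/934) - 41892/39751 = 6173999/934 - 41892/39751 = 245383507121/37127434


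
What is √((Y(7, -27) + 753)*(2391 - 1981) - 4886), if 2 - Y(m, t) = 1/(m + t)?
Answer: √1218738/2 ≈ 551.98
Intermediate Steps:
Y(m, t) = 2 - 1/(m + t)
√((Y(7, -27) + 753)*(2391 - 1981) - 4886) = √(((-1 + 2*7 + 2*(-27))/(7 - 27) + 753)*(2391 - 1981) - 4886) = √(((-1 + 14 - 54)/(-20) + 753)*410 - 4886) = √((-1/20*(-41) + 753)*410 - 4886) = √((41/20 + 753)*410 - 4886) = √((15101/20)*410 - 4886) = √(619141/2 - 4886) = √(609369/2) = √1218738/2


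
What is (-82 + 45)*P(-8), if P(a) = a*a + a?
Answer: -2072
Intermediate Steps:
P(a) = a + a**2 (P(a) = a**2 + a = a + a**2)
(-82 + 45)*P(-8) = (-82 + 45)*(-8*(1 - 8)) = -(-296)*(-7) = -37*56 = -2072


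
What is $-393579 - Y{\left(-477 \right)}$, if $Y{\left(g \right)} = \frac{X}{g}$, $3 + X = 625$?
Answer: $- \frac{187736561}{477} \approx -3.9358 \cdot 10^{5}$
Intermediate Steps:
$X = 622$ ($X = -3 + 625 = 622$)
$Y{\left(g \right)} = \frac{622}{g}$
$-393579 - Y{\left(-477 \right)} = -393579 - \frac{622}{-477} = -393579 - 622 \left(- \frac{1}{477}\right) = -393579 - - \frac{622}{477} = -393579 + \frac{622}{477} = - \frac{187736561}{477}$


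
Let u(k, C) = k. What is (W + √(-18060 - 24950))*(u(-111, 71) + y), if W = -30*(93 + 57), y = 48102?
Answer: -215959500 + 47991*I*√43010 ≈ -2.1596e+8 + 9.9528e+6*I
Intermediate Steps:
W = -4500 (W = -30*150 = -4500)
(W + √(-18060 - 24950))*(u(-111, 71) + y) = (-4500 + √(-18060 - 24950))*(-111 + 48102) = (-4500 + √(-43010))*47991 = (-4500 + I*√43010)*47991 = -215959500 + 47991*I*√43010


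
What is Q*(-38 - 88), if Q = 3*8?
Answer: -3024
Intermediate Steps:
Q = 24
Q*(-38 - 88) = 24*(-38 - 88) = 24*(-126) = -3024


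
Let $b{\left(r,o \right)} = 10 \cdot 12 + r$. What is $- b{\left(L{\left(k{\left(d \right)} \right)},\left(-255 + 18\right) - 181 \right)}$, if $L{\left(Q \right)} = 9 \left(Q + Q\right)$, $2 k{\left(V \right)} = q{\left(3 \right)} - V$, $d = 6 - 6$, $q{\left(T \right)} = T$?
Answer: $-147$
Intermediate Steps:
$d = 0$ ($d = 6 - 6 = 0$)
$k{\left(V \right)} = \frac{3}{2} - \frac{V}{2}$ ($k{\left(V \right)} = \frac{3 - V}{2} = \frac{3}{2} - \frac{V}{2}$)
$L{\left(Q \right)} = 18 Q$ ($L{\left(Q \right)} = 9 \cdot 2 Q = 18 Q$)
$b{\left(r,o \right)} = 120 + r$
$- b{\left(L{\left(k{\left(d \right)} \right)},\left(-255 + 18\right) - 181 \right)} = - (120 + 18 \left(\frac{3}{2} - 0\right)) = - (120 + 18 \left(\frac{3}{2} + 0\right)) = - (120 + 18 \cdot \frac{3}{2}) = - (120 + 27) = \left(-1\right) 147 = -147$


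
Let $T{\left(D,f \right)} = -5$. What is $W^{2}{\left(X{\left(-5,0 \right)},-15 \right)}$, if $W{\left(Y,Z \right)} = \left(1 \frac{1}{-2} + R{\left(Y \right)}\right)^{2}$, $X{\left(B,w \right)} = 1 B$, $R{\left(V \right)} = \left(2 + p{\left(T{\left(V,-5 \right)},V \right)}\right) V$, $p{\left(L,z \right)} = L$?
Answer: $\frac{707281}{16} \approx 44205.0$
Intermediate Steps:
$R{\left(V \right)} = - 3 V$ ($R{\left(V \right)} = \left(2 - 5\right) V = - 3 V$)
$X{\left(B,w \right)} = B$
$W{\left(Y,Z \right)} = \left(- \frac{1}{2} - 3 Y\right)^{2}$ ($W{\left(Y,Z \right)} = \left(1 \frac{1}{-2} - 3 Y\right)^{2} = \left(1 \left(- \frac{1}{2}\right) - 3 Y\right)^{2} = \left(- \frac{1}{2} - 3 Y\right)^{2}$)
$W^{2}{\left(X{\left(-5,0 \right)},-15 \right)} = \left(\frac{\left(1 + 6 \left(-5\right)\right)^{2}}{4}\right)^{2} = \left(\frac{\left(1 - 30\right)^{2}}{4}\right)^{2} = \left(\frac{\left(-29\right)^{2}}{4}\right)^{2} = \left(\frac{1}{4} \cdot 841\right)^{2} = \left(\frac{841}{4}\right)^{2} = \frac{707281}{16}$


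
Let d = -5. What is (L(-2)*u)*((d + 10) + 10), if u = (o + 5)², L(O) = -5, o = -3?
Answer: -300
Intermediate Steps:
u = 4 (u = (-3 + 5)² = 2² = 4)
(L(-2)*u)*((d + 10) + 10) = (-5*4)*((-5 + 10) + 10) = -20*(5 + 10) = -20*15 = -300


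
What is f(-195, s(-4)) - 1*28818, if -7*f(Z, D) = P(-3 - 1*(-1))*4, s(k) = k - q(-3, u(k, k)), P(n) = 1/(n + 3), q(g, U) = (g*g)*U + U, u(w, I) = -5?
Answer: -201730/7 ≈ -28819.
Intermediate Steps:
q(g, U) = U + U*g**2 (q(g, U) = g**2*U + U = U*g**2 + U = U + U*g**2)
P(n) = 1/(3 + n)
s(k) = 50 + k (s(k) = k - (-5)*(1 + (-3)**2) = k - (-5)*(1 + 9) = k - (-5)*10 = k - 1*(-50) = k + 50 = 50 + k)
f(Z, D) = -4/7 (f(Z, D) = -4/(7*(3 + (-3 - 1*(-1)))) = -4/(7*(3 + (-3 + 1))) = -4/(7*(3 - 2)) = -4/(7*1) = -4/7)
f(-195, s(-4)) - 1*28818 = -4/7 - 1*28818 = -4/7 - 28818 = -201730/7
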